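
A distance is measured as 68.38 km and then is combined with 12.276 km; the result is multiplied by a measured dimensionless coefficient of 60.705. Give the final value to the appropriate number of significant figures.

4896 km

68.38 km + 12.276 km = 80.656 km; the sum is limited to 2 decimal places (4 s.f.).
Carrying full precision, 80.656 × 60.705 = 4896.22248 km; 60.705 has 5 s.f., so the result keeps min(4, 5) = 4 s.f.
Rounded to 4 significant figures: 4896 km.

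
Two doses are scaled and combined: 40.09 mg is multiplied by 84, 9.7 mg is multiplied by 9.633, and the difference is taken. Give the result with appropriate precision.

3.3 × 10^3 mg

40.09 × 84 = 3367.56 → 3.4 × 10^3 mg (2 s.f., last digit at the 10^2 place).
9.7 × 9.633 = 93.4401 → 93 mg (2 s.f., last digit at the 10^0 place).
Difference: 3274.1199 mg; keep the coarser place, 10^2.
Result: 3.3 × 10^3 mg.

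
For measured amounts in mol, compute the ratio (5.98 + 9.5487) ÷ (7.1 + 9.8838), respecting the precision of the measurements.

5.98 + 9.5487 = 15.5287, limited to 2 d.p. → 4 s.f.; 7.1 + 9.8838 = 16.9838, limited to 1 d.p. → 3 s.f.
Carrying full precision, 15.5287 ÷ 16.9838 = 0.914324238392…; keep min(4, 3) = 3 s.f.
Rounded to 3 significant figures: 0.914.

0.914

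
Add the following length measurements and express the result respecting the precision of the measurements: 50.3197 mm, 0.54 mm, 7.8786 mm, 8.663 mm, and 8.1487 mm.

75.55 mm

50.3197 mm + 0.54 mm + 7.8786 mm + 8.663 mm + 8.1487 mm = 75.5500 mm.
Addition/subtraction keeps the fewest decimal places: 50.3197 → 4 decimal places, 0.54 → 2 decimal places, 7.8786 → 4 decimal places, 8.663 → 3 decimal places, 8.1487 → 4 decimal places; limit is 2.
Rounded to 2 decimal places: 75.55 mm.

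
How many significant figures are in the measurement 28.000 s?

5

28.000: trailing zeros after a decimal point are significant.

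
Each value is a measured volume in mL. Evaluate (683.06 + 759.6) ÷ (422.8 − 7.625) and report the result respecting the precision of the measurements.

3.475

683.06 + 759.6 = 1442.66, limited to 1 d.p. → 5 s.f.; 422.8 − 7.625 = 415.175, limited to 1 d.p. → 4 s.f.
Carrying full precision, 1442.66 ÷ 415.175 = 3.47482386945…; keep min(5, 4) = 4 s.f.
Rounded to 4 significant figures: 3.475.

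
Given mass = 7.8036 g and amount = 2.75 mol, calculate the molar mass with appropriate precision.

2.84 g/mol

molar mass = 7.8036 g ÷ 2.75 mol = 2.83767272727… g/mol.
7.8036 has 5 significant figures; 2.75 has 3.
Division/multiplication keeps the fewest: 3 significant figures.
Rounded: 2.84 g/mol.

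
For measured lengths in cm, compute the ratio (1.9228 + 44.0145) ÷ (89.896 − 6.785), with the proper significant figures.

5.5272 × 10⁻¹

1.9228 + 44.0145 = 45.9373, limited to 4 d.p. → 6 s.f.; 89.896 − 6.785 = 83.111, limited to 3 d.p. → 5 s.f.
Carrying full precision, 45.9373 ÷ 83.111 = 0.552722262998…; keep min(6, 5) = 5 s.f.
Rounded to 5 significant figures: 5.5272 × 10⁻¹.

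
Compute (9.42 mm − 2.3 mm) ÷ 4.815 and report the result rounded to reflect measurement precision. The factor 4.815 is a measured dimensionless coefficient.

1.5 mm

9.42 mm − 2.3 mm = 7.12 mm; the difference is limited to 1 decimal place (2 s.f.).
Carrying full precision, 7.12 ÷ 4.815 = 1.47871235722… mm; 4.815 has 4 s.f., so the result keeps min(2, 4) = 2 s.f.
Rounded to 2 significant figures: 1.5 mm.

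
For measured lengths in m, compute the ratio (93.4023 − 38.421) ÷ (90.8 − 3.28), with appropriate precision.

0.628

93.4023 − 38.421 = 54.9813, limited to 3 d.p. → 5 s.f.; 90.8 − 3.28 = 87.52, limited to 1 d.p. → 3 s.f.
Carrying full precision, 54.9813 ÷ 87.52 = 0.628214122486…; keep min(5, 3) = 3 s.f.
Rounded to 3 significant figures: 0.628.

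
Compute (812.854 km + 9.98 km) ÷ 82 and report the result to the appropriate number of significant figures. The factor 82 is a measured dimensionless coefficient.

812.854 km + 9.98 km = 822.834 km; the sum is limited to 2 decimal places (5 s.f.).
Carrying full precision, 822.834 ÷ 82 = 10.0345609756… km; 82 has 2 s.f., so the result keeps min(5, 2) = 2 s.f.
Rounded to 2 significant figures: 1.0 × 10^1 km.

1.0 × 10^1 km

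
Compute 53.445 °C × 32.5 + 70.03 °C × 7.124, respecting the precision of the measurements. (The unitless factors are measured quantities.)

53.445 × 32.5 = 1736.9625 → 1.74 × 10^3 °C (3 s.f., last digit at the 10^1 place).
70.03 × 7.124 = 498.89372 → 498.9 °C (4 s.f., last digit at the 10^-1 place).
Sum: 2235.85622 °C; keep the coarser place, 10^1.
Result: 2.24 × 10^3 °C.

2.24 × 10^3 °C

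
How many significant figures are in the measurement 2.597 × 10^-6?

4

2.597 × 10^-6: in scientific notation every digit of the coefficient is significant.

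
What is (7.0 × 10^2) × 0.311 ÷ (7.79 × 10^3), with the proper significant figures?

(7.0 × 10^2) × 0.311 ÷ (7.79 × 10^3) = 0.027946084724…
Multiplication/division keeps the fewest significant figures: 7.0 × 10^2 → 2 s.f., 0.311 → 3 s.f., 7.79 × 10^3 → 3 s.f.; limit is 2.
Rounded to 2 significant figures: 0.028.

0.028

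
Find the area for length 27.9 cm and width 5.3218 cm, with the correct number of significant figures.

area = 27.9 cm × 5.3218 cm = 148.47822 cm².
27.9 has 3 significant figures; 5.3218 has 5.
Division/multiplication keeps the fewest: 3 significant figures.
Rounded: 148 cm².

148 cm²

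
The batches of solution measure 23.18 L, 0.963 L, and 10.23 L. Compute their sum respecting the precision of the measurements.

34.37 L

23.18 L + 0.963 L + 10.23 L = 34.373 L.
Addition/subtraction keeps the fewest decimal places: 23.18 → 2 decimal places, 0.963 → 3 decimal places, 10.23 → 2 decimal places; limit is 2.
Rounded to 2 decimal places: 34.37 L.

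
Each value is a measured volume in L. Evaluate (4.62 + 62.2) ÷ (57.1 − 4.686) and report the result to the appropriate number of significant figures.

1.27

4.62 + 62.2 = 66.82, limited to 1 d.p. → 3 s.f.; 57.1 − 4.686 = 52.414, limited to 1 d.p. → 3 s.f.
Carrying full precision, 66.82 ÷ 52.414 = 1.27485023085…; keep min(3, 3) = 3 s.f.
Rounded to 3 significant figures: 1.27.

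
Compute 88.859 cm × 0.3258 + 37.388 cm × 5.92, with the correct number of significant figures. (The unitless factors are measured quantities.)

88.859 × 0.3258 = 28.9502622 → 28.95 cm (4 s.f., last digit at the 10^-2 place).
37.388 × 5.92 = 221.33696 → 221 cm (3 s.f., last digit at the 10^0 place).
Sum: 250.2872222 cm; keep the coarser place, 10^0.
Result: 2.50 × 10^2 cm.

2.50 × 10^2 cm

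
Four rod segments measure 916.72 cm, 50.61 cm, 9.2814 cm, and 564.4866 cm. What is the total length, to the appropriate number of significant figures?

1541.10 cm

916.72 cm + 50.61 cm + 9.2814 cm + 564.4866 cm = 1541.0980 cm.
Addition/subtraction keeps the fewest decimal places: 916.72 → 2 decimal places, 50.61 → 2 decimal places, 9.2814 → 4 decimal places, 564.4866 → 4 decimal places; limit is 2.
Rounded to 2 decimal places: 1541.10 cm.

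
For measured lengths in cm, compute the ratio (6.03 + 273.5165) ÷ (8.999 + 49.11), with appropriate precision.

6.03 + 273.5165 = 279.5465, limited to 2 d.p. → 5 s.f.; 8.999 + 49.11 = 58.109, limited to 2 d.p. → 4 s.f.
Carrying full precision, 279.5465 ÷ 58.109 = 4.8107263935…; keep min(5, 4) = 4 s.f.
Rounded to 4 significant figures: 4.811.

4.811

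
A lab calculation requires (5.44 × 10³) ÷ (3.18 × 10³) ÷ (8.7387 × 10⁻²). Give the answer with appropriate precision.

19.6

(5.44 × 10³) ÷ (3.18 × 10³) ÷ (8.7387 × 10⁻²) = 19.5760447652…
Multiplication/division keeps the fewest significant figures: 5.44 × 10³ → 3 s.f., 3.18 × 10³ → 3 s.f., 8.7387 × 10⁻² → 5 s.f.; limit is 3.
Rounded to 3 significant figures: 19.6.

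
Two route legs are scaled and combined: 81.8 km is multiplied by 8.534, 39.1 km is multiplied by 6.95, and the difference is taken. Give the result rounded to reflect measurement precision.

426 km

81.8 × 8.534 = 698.0812 → 698 km (3 s.f., last digit at the 10^0 place).
39.1 × 6.95 = 271.745 → 272 km (3 s.f., last digit at the 10^0 place).
Difference: 426.3362 km; keep the coarser place, 10^0.
Result: 426 km.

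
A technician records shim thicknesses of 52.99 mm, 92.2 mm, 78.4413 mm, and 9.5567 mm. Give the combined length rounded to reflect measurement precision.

233.2 mm

52.99 mm + 92.2 mm + 78.4413 mm + 9.5567 mm = 233.1880 mm.
Addition/subtraction keeps the fewest decimal places: 52.99 → 2 decimal places, 92.2 → 1 decimal place, 78.4413 → 4 decimal places, 9.5567 → 4 decimal places; limit is 1.
Rounded to 1 decimal place: 233.2 mm.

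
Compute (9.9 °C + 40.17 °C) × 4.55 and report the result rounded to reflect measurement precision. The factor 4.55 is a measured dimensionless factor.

9.9 °C + 40.17 °C = 50.07 °C; the sum is limited to 1 decimal place (3 s.f.).
Carrying full precision, 50.07 × 4.55 = 227.8185 °C; 4.55 has 3 s.f., so the result keeps min(3, 3) = 3 s.f.
Rounded to 3 significant figures: 228 °C.

228 °C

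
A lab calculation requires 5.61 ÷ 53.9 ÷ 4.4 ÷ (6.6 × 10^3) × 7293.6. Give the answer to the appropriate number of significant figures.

5.61 ÷ 53.9 ÷ 4.4 ÷ (6.6 × 10^3) × 7293.6 = 0.0261408331928…
Multiplication/division keeps the fewest significant figures: 5.61 → 3 s.f., 53.9 → 3 s.f., 4.4 → 2 s.f., 6.6 × 10^3 → 2 s.f., 7293.6 → 5 s.f.; limit is 2.
Rounded to 2 significant figures: 0.026.

0.026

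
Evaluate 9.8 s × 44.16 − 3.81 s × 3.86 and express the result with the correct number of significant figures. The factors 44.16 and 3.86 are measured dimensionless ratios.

9.8 × 44.16 = 432.768 → 4.3 × 10² s (2 s.f., last digit at the 10^1 place).
3.81 × 3.86 = 14.7066 → 14.7 s (3 s.f., last digit at the 10^-1 place).
Difference: 418.0614 s; keep the coarser place, 10^1.
Result: 4.2 × 10² s.

4.2 × 10² s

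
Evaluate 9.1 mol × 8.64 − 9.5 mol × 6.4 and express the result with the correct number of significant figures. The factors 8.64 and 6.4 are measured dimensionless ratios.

9.1 × 8.64 = 78.624 → 79 mol (2 s.f., last digit at the 10^0 place).
9.5 × 6.4 = 60.8 → 61 mol (2 s.f., last digit at the 10^0 place).
Difference: 17.824 mol; keep the coarser place, 10^0.
Result: 18 mol.

18 mol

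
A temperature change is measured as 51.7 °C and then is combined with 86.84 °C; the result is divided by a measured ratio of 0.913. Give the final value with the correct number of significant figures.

152 °C

51.7 °C + 86.84 °C = 138.54 °C; the sum is limited to 1 decimal place (4 s.f.).
Carrying full precision, 138.54 ÷ 0.913 = 151.741511501… °C; 0.913 has 3 s.f., so the result keeps min(4, 3) = 3 s.f.
Rounded to 3 significant figures: 152 °C.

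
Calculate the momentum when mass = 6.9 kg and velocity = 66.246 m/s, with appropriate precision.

4.6 × 10² kg·m/s

momentum = 6.9 kg × 66.246 m/s = 457.0974 kg·m/s.
6.9 has 2 significant figures; 66.246 has 5.
Division/multiplication keeps the fewest: 2 significant figures.
Rounded: 4.6 × 10² kg·m/s.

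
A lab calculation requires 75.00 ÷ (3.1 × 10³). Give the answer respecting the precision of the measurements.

2.4 × 10⁻²

75.00 ÷ (3.1 × 10³) = 0.0241935483871…
Multiplication/division keeps the fewest significant figures: 75.00 → 4 s.f., 3.1 × 10³ → 2 s.f.; limit is 2.
Rounded to 2 significant figures: 2.4 × 10⁻².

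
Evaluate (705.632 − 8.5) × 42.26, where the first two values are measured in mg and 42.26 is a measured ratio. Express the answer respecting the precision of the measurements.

705.632 mg − 8.5 mg = 697.132 mg; the difference is limited to 1 decimal place (4 s.f.).
Carrying full precision, 697.132 × 42.26 = 29460.79832 mg; 42.26 has 4 s.f., so the result keeps min(4, 4) = 4 s.f.
Rounded to 4 significant figures: 2.946 × 10^4 mg.

2.946 × 10^4 mg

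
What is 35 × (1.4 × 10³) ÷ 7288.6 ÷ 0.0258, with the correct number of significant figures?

2.6 × 10²

35 × (1.4 × 10³) ÷ 7288.6 ÷ 0.0258 = 260.574706556…
Multiplication/division keeps the fewest significant figures: 35 → 2 s.f., 1.4 × 10³ → 2 s.f., 7288.6 → 5 s.f., 0.0258 → 3 s.f.; limit is 2.
Rounded to 2 significant figures: 2.6 × 10².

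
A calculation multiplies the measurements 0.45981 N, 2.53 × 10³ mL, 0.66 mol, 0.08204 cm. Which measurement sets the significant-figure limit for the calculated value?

0.45981 N → 5 s.f.; 2.53 × 10³ mL → 3 s.f.; 0.66 mol → 2 s.f.; 0.08204 cm → 4 s.f.
The fewest is 2 significant figures, from 0.66 mol.

0.66 mol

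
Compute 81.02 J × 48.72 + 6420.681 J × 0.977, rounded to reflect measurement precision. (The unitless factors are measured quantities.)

81.02 × 48.72 = 3947.2944 → 3947 J (4 s.f., last digit at the 10^0 place).
6420.681 × 0.977 = 6273.005337 → 6.27 × 10^3 J (3 s.f., last digit at the 10^1 place).
Sum: 10220.299737 J; keep the coarser place, 10^1.
Result: 1.022 × 10^4 J.

1.022 × 10^4 J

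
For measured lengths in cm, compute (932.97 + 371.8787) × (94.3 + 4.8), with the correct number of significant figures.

1.29 × 10⁵ cm²

932.97 + 371.8787 = 1304.8487, limited to 2 d.p. → 6 s.f.; 94.3 + 4.8 = 99.1, limited to 1 d.p. → 3 s.f.
Carrying full precision, 1304.8487 × 99.1 = 129310.50617; keep min(6, 3) = 3 s.f.
Rounded to 3 significant figures: 1.29 × 10⁵ cm².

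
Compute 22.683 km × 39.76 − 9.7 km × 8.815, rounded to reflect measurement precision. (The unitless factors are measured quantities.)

22.683 × 39.76 = 901.87608 → 901.9 km (4 s.f., last digit at the 10^-1 place).
9.7 × 8.815 = 85.5055 → 86 km (2 s.f., last digit at the 10^0 place).
Difference: 816.37058 km; keep the coarser place, 10^0.
Result: 816 km.

816 km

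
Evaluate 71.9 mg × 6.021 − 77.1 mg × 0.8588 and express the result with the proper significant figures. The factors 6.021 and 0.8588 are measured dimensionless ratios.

367 mg

71.9 × 6.021 = 432.9099 → 433 mg (3 s.f., last digit at the 10^0 place).
77.1 × 0.8588 = 66.21348 → 66.2 mg (3 s.f., last digit at the 10^-1 place).
Difference: 366.69642 mg; keep the coarser place, 10^0.
Result: 367 mg.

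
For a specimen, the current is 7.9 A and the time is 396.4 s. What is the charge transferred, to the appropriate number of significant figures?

charge transferred = 7.9 A × 396.4 s = 3131.56 C.
7.9 has 2 significant figures; 396.4 has 4.
Division/multiplication keeps the fewest: 2 significant figures.
Rounded: 3.1 × 10^3 C.

3.1 × 10^3 C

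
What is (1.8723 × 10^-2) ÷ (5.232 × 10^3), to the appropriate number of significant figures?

(1.8723 × 10^-2) ÷ (5.232 × 10^3) = 0.00000357855504587…
Multiplication/division keeps the fewest significant figures: 1.8723 × 10^-2 → 5 s.f., 5.232 × 10^3 → 4 s.f.; limit is 4.
Rounded to 4 significant figures: 3.579 × 10^-6.

3.579 × 10^-6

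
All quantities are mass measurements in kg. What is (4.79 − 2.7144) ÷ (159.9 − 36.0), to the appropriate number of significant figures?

0.0168

4.79 − 2.7144 = 2.0756, limited to 2 d.p. → 3 s.f.; 159.9 − 36.0 = 123.9, limited to 1 d.p. → 4 s.f.
Carrying full precision, 2.0756 ÷ 123.9 = 0.0167522195319…; keep min(3, 4) = 3 s.f.
Rounded to 3 significant figures: 0.0168.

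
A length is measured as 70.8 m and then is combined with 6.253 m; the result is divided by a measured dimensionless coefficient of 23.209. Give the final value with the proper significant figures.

3.32 m

70.8 m + 6.253 m = 77.053 m; the sum is limited to 1 decimal place (3 s.f.).
Carrying full precision, 77.053 ÷ 23.209 = 3.31996208367… m; 23.209 has 5 s.f., so the result keeps min(3, 5) = 3 s.f.
Rounded to 3 significant figures: 3.32 m.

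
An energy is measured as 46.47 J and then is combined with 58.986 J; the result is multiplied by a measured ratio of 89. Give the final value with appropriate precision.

46.47 J + 58.986 J = 105.456 J; the sum is limited to 2 decimal places (5 s.f.).
Carrying full precision, 105.456 × 89 = 9385.584 J; 89 has 2 s.f., so the result keeps min(5, 2) = 2 s.f.
Rounded to 2 significant figures: 9.4 × 10^3 J.

9.4 × 10^3 J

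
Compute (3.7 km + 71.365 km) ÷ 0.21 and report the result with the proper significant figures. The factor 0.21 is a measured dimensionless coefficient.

3.6 × 10^2 km

3.7 km + 71.365 km = 75.065 km; the sum is limited to 1 decimal place (3 s.f.).
Carrying full precision, 75.065 ÷ 0.21 = 357.452380952… km; 0.21 has 2 s.f., so the result keeps min(3, 2) = 2 s.f.
Rounded to 2 significant figures: 3.6 × 10^2 km.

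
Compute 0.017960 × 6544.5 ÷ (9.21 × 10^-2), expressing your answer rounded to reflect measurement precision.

0.017960 × 6544.5 ÷ (9.21 × 10^-2) = 1276.21302932…
Multiplication/division keeps the fewest significant figures: 0.017960 → 5 s.f., 6544.5 → 5 s.f., 9.21 × 10^-2 → 3 s.f.; limit is 3.
Rounded to 3 significant figures: 1.28 × 10^3.

1.28 × 10^3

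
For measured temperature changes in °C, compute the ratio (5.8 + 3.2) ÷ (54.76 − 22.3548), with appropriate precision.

0.28

5.8 + 3.2 = 9.0, limited to 1 d.p. → 2 s.f.; 54.76 − 22.3548 = 32.4052, limited to 2 d.p. → 4 s.f.
Carrying full precision, 9.0 ÷ 32.4052 = 0.277733203313…; keep min(2, 4) = 2 s.f.
Rounded to 2 significant figures: 0.28.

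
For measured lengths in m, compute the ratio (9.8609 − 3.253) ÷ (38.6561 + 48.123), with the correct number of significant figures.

0.07615

9.8609 − 3.253 = 6.6079, limited to 3 d.p. → 4 s.f.; 38.6561 + 48.123 = 86.7791, limited to 3 d.p. → 5 s.f.
Carrying full precision, 6.6079 ÷ 86.7791 = 0.0761462149296…; keep min(4, 5) = 4 s.f.
Rounded to 4 significant figures: 0.07615.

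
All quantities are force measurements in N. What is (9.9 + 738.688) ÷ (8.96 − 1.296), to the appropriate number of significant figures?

97.7

9.9 + 738.688 = 748.588, limited to 1 d.p. → 4 s.f.; 8.96 − 1.296 = 7.664, limited to 2 d.p. → 3 s.f.
Carrying full precision, 748.588 ÷ 7.664 = 97.6758872651…; keep min(4, 3) = 3 s.f.
Rounded to 3 significant figures: 97.7.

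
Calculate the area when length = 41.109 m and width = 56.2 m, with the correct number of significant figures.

area = 41.109 m × 56.2 m = 2310.3258 m².
41.109 has 5 significant figures; 56.2 has 3.
Division/multiplication keeps the fewest: 3 significant figures.
Rounded: 2.31 × 10³ m².

2.31 × 10³ m²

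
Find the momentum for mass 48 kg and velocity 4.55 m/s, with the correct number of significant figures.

2.2 × 10² kg·m/s

momentum = 48 kg × 4.55 m/s = 218.4 kg·m/s.
48 has 2 significant figures; 4.55 has 3.
Division/multiplication keeps the fewest: 2 significant figures.
Rounded: 2.2 × 10² kg·m/s.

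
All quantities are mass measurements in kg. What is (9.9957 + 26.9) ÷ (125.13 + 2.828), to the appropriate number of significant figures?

0.288

9.9957 + 26.9 = 36.8957, limited to 1 d.p. → 3 s.f.; 125.13 + 2.828 = 127.958, limited to 2 d.p. → 5 s.f.
Carrying full precision, 36.8957 ÷ 127.958 = 0.288342268557…; keep min(3, 5) = 3 s.f.
Rounded to 3 significant figures: 0.288.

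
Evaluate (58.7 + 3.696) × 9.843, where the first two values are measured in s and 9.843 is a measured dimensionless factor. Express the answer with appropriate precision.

614 s

58.7 s + 3.696 s = 62.396 s; the sum is limited to 1 decimal place (3 s.f.).
Carrying full precision, 62.396 × 9.843 = 614.163828 s; 9.843 has 4 s.f., so the result keeps min(3, 4) = 3 s.f.
Rounded to 3 significant figures: 614 s.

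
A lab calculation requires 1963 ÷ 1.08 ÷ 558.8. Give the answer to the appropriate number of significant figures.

3.25

1963 ÷ 1.08 ÷ 558.8 = 3.25267106763…
Multiplication/division keeps the fewest significant figures: 1963 → 4 s.f., 1.08 → 3 s.f., 558.8 → 4 s.f.; limit is 3.
Rounded to 3 significant figures: 3.25.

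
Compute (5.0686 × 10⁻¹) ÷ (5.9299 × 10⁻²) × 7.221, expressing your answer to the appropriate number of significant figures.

61.72

(5.0686 × 10⁻¹) ÷ (5.9299 × 10⁻²) × 7.221 = 61.7217163864…
Multiplication/division keeps the fewest significant figures: 5.0686 × 10⁻¹ → 5 s.f., 5.9299 × 10⁻² → 5 s.f., 7.221 → 4 s.f.; limit is 4.
Rounded to 4 significant figures: 61.72.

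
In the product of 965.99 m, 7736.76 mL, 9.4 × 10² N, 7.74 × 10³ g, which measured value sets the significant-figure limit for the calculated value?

965.99 m → 5 s.f.; 7736.76 mL → 6 s.f.; 9.4 × 10² N → 2 s.f.; 7.74 × 10³ g → 3 s.f.
The fewest is 2 significant figures, from 9.4 × 10² N.

9.4 × 10² N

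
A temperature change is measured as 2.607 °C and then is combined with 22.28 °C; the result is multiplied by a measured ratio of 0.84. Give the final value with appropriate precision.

2.607 °C + 22.28 °C = 24.887 °C; the sum is limited to 2 decimal places (4 s.f.).
Carrying full precision, 24.887 × 0.84 = 20.90508 °C; 0.84 has 2 s.f., so the result keeps min(4, 2) = 2 s.f.
Rounded to 2 significant figures: 21 °C.

21 °C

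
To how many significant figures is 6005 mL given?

4

6005: zeros between nonzero digits are significant.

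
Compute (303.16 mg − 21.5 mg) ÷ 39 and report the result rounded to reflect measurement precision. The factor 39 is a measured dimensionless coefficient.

303.16 mg − 21.5 mg = 281.66 mg; the difference is limited to 1 decimal place (4 s.f.).
Carrying full precision, 281.66 ÷ 39 = 7.22205128205… mg; 39 has 2 s.f., so the result keeps min(4, 2) = 2 s.f.
Rounded to 2 significant figures: 7.2 mg.

7.2 mg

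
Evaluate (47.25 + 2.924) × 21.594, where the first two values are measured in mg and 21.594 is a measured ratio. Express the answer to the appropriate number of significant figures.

1083 mg

47.25 mg + 2.924 mg = 50.174 mg; the sum is limited to 2 decimal places (4 s.f.).
Carrying full precision, 50.174 × 21.594 = 1083.457356 mg; 21.594 has 5 s.f., so the result keeps min(4, 5) = 4 s.f.
Rounded to 4 significant figures: 1083 mg.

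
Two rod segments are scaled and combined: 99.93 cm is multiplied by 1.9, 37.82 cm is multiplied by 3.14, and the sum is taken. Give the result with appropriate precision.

99.93 × 1.9 = 189.867 → 1.9 × 10² cm (2 s.f., last digit at the 10^1 place).
37.82 × 3.14 = 118.7548 → 119 cm (3 s.f., last digit at the 10^0 place).
Sum: 308.6218 cm; keep the coarser place, 10^1.
Result: 3.1 × 10² cm.

3.1 × 10² cm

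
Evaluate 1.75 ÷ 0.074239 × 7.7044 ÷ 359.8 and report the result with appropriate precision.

0.505

1.75 ÷ 0.074239 × 7.7044 ÷ 359.8 = 0.504758451029…
Multiplication/division keeps the fewest significant figures: 1.75 → 3 s.f., 0.074239 → 5 s.f., 7.7044 → 5 s.f., 359.8 → 4 s.f.; limit is 3.
Rounded to 3 significant figures: 0.505.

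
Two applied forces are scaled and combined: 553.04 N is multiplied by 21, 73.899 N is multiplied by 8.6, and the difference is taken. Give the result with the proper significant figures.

553.04 × 21 = 11613.84 → 1.2 × 10⁴ N (2 s.f., last digit at the 10^3 place).
73.899 × 8.6 = 635.5314 → 6.4 × 10² N (2 s.f., last digit at the 10^1 place).
Difference: 10978.3086 N; keep the coarser place, 10^3.
Result: 1.1 × 10⁴ N.

1.1 × 10⁴ N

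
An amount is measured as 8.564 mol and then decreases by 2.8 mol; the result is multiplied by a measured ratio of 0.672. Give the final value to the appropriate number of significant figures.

3.9 mol

8.564 mol − 2.8 mol = 5.764 mol; the difference is limited to 1 decimal place (2 s.f.).
Carrying full precision, 5.764 × 0.672 = 3.873408 mol; 0.672 has 3 s.f., so the result keeps min(2, 3) = 2 s.f.
Rounded to 2 significant figures: 3.9 mol.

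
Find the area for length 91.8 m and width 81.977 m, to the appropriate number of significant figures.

7.53 × 10^3 m²

area = 91.8 m × 81.977 m = 7525.4886 m².
91.8 has 3 significant figures; 81.977 has 5.
Division/multiplication keeps the fewest: 3 significant figures.
Rounded: 7.53 × 10^3 m².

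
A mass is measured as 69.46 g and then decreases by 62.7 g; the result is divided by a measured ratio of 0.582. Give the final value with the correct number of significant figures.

12 g

69.46 g − 62.7 g = 6.76 g; the difference is limited to 1 decimal place (2 s.f.).
Carrying full precision, 6.76 ÷ 0.582 = 11.6151202749… g; 0.582 has 3 s.f., so the result keeps min(2, 3) = 2 s.f.
Rounded to 2 significant figures: 12 g.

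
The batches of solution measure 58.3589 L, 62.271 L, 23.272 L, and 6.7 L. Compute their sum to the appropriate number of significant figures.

58.3589 L + 62.271 L + 23.272 L + 6.7 L = 150.6019 L.
Addition/subtraction keeps the fewest decimal places: 58.3589 → 4 decimal places, 62.271 → 3 decimal places, 23.272 → 3 decimal places, 6.7 → 1 decimal place; limit is 1.
Rounded to 1 decimal place: 150.6 L.

150.6 L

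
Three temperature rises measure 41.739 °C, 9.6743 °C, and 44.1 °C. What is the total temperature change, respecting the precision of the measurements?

95.5 °C

41.739 °C + 9.6743 °C + 44.1 °C = 95.5133 °C.
Addition/subtraction keeps the fewest decimal places: 41.739 → 3 decimal places, 9.6743 → 4 decimal places, 44.1 → 1 decimal place; limit is 1.
Rounded to 1 decimal place: 95.5 °C.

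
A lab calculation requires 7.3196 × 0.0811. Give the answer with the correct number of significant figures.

0.594

7.3196 × 0.0811 = 0.59361956
Multiplication/division keeps the fewest significant figures: 7.3196 → 5 s.f., 0.0811 → 3 s.f.; limit is 3.
Rounded to 3 significant figures: 0.594.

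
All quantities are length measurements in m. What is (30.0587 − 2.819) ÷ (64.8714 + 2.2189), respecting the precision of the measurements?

30.0587 − 2.819 = 27.2397, limited to 3 d.p. → 5 s.f.; 64.8714 + 2.2189 = 67.0903, limited to 4 d.p. → 6 s.f.
Carrying full precision, 27.2397 ÷ 67.0903 = 0.406015474666…; keep min(5, 6) = 5 s.f.
Rounded to 5 significant figures: 0.40602.

0.40602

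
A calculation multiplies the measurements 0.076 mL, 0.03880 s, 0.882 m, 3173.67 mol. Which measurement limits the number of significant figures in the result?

0.076 mL

0.076 mL → 2 s.f.; 0.03880 s → 4 s.f.; 0.882 m → 3 s.f.; 3173.67 mol → 6 s.f.
The fewest is 2 significant figures, from 0.076 mL.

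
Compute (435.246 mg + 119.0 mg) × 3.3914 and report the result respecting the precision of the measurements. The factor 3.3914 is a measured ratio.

1880. mg

435.246 mg + 119.0 mg = 554.246 mg; the sum is limited to 1 decimal place (4 s.f.).
Carrying full precision, 554.246 × 3.3914 = 1879.6698844 mg; 3.3914 has 5 s.f., so the result keeps min(4, 5) = 4 s.f.
Rounded to 4 significant figures: 1880. mg.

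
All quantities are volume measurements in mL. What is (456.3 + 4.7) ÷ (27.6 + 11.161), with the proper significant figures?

11.9

456.3 + 4.7 = 461.0, limited to 1 d.p. → 4 s.f.; 27.6 + 11.161 = 38.761, limited to 1 d.p. → 3 s.f.
Carrying full precision, 461.0 ÷ 38.761 = 11.8933980031…; keep min(4, 3) = 3 s.f.
Rounded to 3 significant figures: 11.9.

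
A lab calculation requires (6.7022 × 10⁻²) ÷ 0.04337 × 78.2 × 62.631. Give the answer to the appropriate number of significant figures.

(6.7022 × 10⁻²) ÷ 0.04337 × 78.2 × 62.631 = 7568.74825392…
Multiplication/division keeps the fewest significant figures: 6.7022 × 10⁻² → 5 s.f., 0.04337 → 4 s.f., 78.2 → 3 s.f., 62.631 → 5 s.f.; limit is 3.
Rounded to 3 significant figures: 7.57 × 10³.

7.57 × 10³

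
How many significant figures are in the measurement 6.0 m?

2

6.0: trailing zeros after a decimal point are significant.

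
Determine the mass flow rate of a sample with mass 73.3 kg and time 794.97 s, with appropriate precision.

mass flow rate = 73.3 kg ÷ 794.97 s = 0.0922047372857… kg/s.
73.3 has 3 significant figures; 794.97 has 5.
Division/multiplication keeps the fewest: 3 significant figures.
Rounded: 0.0922 kg/s.

0.0922 kg/s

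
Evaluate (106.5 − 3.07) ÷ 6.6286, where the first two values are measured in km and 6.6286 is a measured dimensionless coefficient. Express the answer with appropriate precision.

106.5 km − 3.07 km = 103.43 km; the difference is limited to 1 decimal place (4 s.f.).
Carrying full precision, 103.43 ÷ 6.6286 = 15.6035965362… km; 6.6286 has 5 s.f., so the result keeps min(4, 5) = 4 s.f.
Rounded to 4 significant figures: 15.60 km.

15.60 km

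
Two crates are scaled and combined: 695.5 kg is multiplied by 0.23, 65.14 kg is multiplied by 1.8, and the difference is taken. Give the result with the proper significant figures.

695.5 × 0.23 = 159.965 → 1.6 × 10^2 kg (2 s.f., last digit at the 10^1 place).
65.14 × 1.8 = 117.252 → 1.2 × 10^2 kg (2 s.f., last digit at the 10^1 place).
Difference: 42.713 kg; keep the coarser place, 10^1.
Result: 4 × 10^1 kg.

4 × 10^1 kg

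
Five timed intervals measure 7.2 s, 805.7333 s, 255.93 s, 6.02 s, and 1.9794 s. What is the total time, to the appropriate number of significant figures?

1076.9 s

7.2 s + 805.7333 s + 255.93 s + 6.02 s + 1.9794 s = 1076.8627 s.
Addition/subtraction keeps the fewest decimal places: 7.2 → 1 decimal place, 805.7333 → 4 decimal places, 255.93 → 2 decimal places, 6.02 → 2 decimal places, 1.9794 → 4 decimal places; limit is 1.
Rounded to 1 decimal place: 1076.9 s.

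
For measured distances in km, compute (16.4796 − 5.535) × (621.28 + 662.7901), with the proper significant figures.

16.4796 − 5.535 = 10.9446, limited to 3 d.p. → 5 s.f.; 621.28 + 662.7901 = 1284.0701, limited to 2 d.p. → 6 s.f.
Carrying full precision, 10.9446 × 1284.0701 = 14053.6336165…; keep min(5, 6) = 5 s.f.
Rounded to 5 significant figures: 14054 km².

14054 km²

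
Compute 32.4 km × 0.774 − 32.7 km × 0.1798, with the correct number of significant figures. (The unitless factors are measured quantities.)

32.4 × 0.774 = 25.0776 → 25.1 km (3 s.f., last digit at the 10^-1 place).
32.7 × 0.1798 = 5.87946 → 5.88 km (3 s.f., last digit at the 10^-2 place).
Difference: 19.19814 km; keep the coarser place, 10^-1.
Result: 19.2 km.

19.2 km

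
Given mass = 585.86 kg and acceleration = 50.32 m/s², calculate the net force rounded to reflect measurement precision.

2.948 × 10⁴ N

net force = 585.86 kg × 50.32 m/s² = 29480.4752 N.
585.86 has 5 significant figures; 50.32 has 4.
Division/multiplication keeps the fewest: 4 significant figures.
Rounded: 2.948 × 10⁴ N.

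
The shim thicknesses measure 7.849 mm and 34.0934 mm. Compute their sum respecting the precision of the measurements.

41.942 mm

7.849 mm + 34.0934 mm = 41.9424 mm.
Addition/subtraction keeps the fewest decimal places: 7.849 → 3 decimal places, 34.0934 → 4 decimal places; limit is 3.
Rounded to 3 decimal places: 41.942 mm.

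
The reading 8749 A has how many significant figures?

4

8749: every digit is nonzero and significant.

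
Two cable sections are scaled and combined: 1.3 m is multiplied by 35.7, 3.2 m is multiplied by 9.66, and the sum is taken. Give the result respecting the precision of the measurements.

1.3 × 35.7 = 46.41 → 46 m (2 s.f., last digit at the 10^0 place).
3.2 × 9.66 = 30.912 → 31 m (2 s.f., last digit at the 10^0 place).
Sum: 77.322 m; keep the coarser place, 10^0.
Result: 77 m.

77 m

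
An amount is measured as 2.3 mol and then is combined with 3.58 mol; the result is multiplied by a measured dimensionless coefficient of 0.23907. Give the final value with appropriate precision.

1.4 mol

2.3 mol + 3.58 mol = 5.88 mol; the sum is limited to 1 decimal place (2 s.f.).
Carrying full precision, 5.88 × 0.23907 = 1.4057316 mol; 0.23907 has 5 s.f., so the result keeps min(2, 5) = 2 s.f.
Rounded to 2 significant figures: 1.4 mol.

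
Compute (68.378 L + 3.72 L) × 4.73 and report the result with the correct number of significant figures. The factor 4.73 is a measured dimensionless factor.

68.378 L + 3.72 L = 72.098 L; the sum is limited to 2 decimal places (4 s.f.).
Carrying full precision, 72.098 × 4.73 = 341.02354 L; 4.73 has 3 s.f., so the result keeps min(4, 3) = 3 s.f.
Rounded to 3 significant figures: 341 L.

341 L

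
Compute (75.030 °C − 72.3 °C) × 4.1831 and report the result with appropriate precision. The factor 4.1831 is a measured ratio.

75.030 °C − 72.3 °C = 2.730 °C; the difference is limited to 1 decimal place (2 s.f.).
Carrying full precision, 2.730 × 4.1831 = 11.419863 °C; 4.1831 has 5 s.f., so the result keeps min(2, 5) = 2 s.f.
Rounded to 2 significant figures: 11 °C.

11 °C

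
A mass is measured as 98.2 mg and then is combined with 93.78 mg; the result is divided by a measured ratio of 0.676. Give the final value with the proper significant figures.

98.2 mg + 93.78 mg = 191.98 mg; the sum is limited to 1 decimal place (4 s.f.).
Carrying full precision, 191.98 ÷ 0.676 = 283.99408284… mg; 0.676 has 3 s.f., so the result keeps min(4, 3) = 3 s.f.
Rounded to 3 significant figures: 284 mg.

284 mg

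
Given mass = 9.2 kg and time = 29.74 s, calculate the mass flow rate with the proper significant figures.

0.31 kg/s

mass flow rate = 9.2 kg ÷ 29.74 s = 0.309347679892… kg/s.
9.2 has 2 significant figures; 29.74 has 4.
Division/multiplication keeps the fewest: 2 significant figures.
Rounded: 0.31 kg/s.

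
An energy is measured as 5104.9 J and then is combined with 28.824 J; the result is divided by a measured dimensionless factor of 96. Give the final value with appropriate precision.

53 J

5104.9 J + 28.824 J = 5133.724 J; the sum is limited to 1 decimal place (5 s.f.).
Carrying full precision, 5133.724 ÷ 96 = 53.4762916667… J; 96 has 2 s.f., so the result keeps min(5, 2) = 2 s.f.
Rounded to 2 significant figures: 53 J.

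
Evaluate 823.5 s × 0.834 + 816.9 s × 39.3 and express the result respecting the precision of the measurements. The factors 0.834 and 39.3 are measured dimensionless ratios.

823.5 × 0.834 = 686.799 → 687 s (3 s.f., last digit at the 10^0 place).
816.9 × 39.3 = 32104.17 → 3.21 × 10^4 s (3 s.f., last digit at the 10^2 place).
Sum: 32790.969 s; keep the coarser place, 10^2.
Result: 3.28 × 10^4 s.

3.28 × 10^4 s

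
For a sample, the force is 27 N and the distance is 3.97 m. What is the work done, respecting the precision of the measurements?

work done = 27 N × 3.97 m = 107.19 J.
27 has 2 significant figures; 3.97 has 3.
Division/multiplication keeps the fewest: 2 significant figures.
Rounded: 1.1 × 10² J.

1.1 × 10² J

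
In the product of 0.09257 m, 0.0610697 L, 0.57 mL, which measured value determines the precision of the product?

0.57 mL

0.09257 m → 4 s.f.; 0.0610697 L → 6 s.f.; 0.57 mL → 2 s.f.
The fewest is 2 significant figures, from 0.57 mL.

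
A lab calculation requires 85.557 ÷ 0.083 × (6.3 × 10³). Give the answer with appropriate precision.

6.5 × 10⁶

85.557 ÷ 0.083 × (6.3 × 10³) = 6494085.54217…
Multiplication/division keeps the fewest significant figures: 85.557 → 5 s.f., 0.083 → 2 s.f., 6.3 × 10³ → 2 s.f.; limit is 2.
Rounded to 2 significant figures: 6.5 × 10⁶.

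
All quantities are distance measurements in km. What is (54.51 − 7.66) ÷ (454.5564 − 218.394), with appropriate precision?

54.51 − 7.66 = 46.85, limited to 2 d.p. → 4 s.f.; 454.5564 − 218.394 = 236.1624, limited to 3 d.p. → 6 s.f.
Carrying full precision, 46.85 ÷ 236.1624 = 0.198380436513…; keep min(4, 6) = 4 s.f.
Rounded to 4 significant figures: 0.1984.

0.1984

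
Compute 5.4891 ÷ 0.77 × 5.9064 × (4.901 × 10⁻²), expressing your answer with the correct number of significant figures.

5.4891 ÷ 0.77 × 5.9064 × (4.901 × 10⁻²) = 2.0635641558…
Multiplication/division keeps the fewest significant figures: 5.4891 → 5 s.f., 0.77 → 2 s.f., 5.9064 → 5 s.f., 4.901 × 10⁻² → 4 s.f.; limit is 2.
Rounded to 2 significant figures: 2.1.

2.1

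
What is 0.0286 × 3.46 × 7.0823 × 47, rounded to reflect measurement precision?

33

0.0286 × 3.46 × 7.0823 × 47 = 32.9392957036
Multiplication/division keeps the fewest significant figures: 0.0286 → 3 s.f., 3.46 → 3 s.f., 7.0823 → 5 s.f., 47 → 2 s.f.; limit is 2.
Rounded to 2 significant figures: 33.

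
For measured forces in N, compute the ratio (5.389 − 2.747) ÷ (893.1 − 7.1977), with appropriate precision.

0.002982

5.389 − 2.747 = 2.642, limited to 3 d.p. → 4 s.f.; 893.1 − 7.1977 = 885.9023, limited to 1 d.p. → 4 s.f.
Carrying full precision, 2.642 ÷ 885.9023 = 0.00298227016681…; keep min(4, 4) = 4 s.f.
Rounded to 4 significant figures: 0.002982.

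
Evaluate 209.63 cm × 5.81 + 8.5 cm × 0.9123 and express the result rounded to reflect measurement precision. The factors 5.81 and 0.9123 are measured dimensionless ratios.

209.63 × 5.81 = 1217.9503 → 1.22 × 10³ cm (3 s.f., last digit at the 10^1 place).
8.5 × 0.9123 = 7.75455 → 7.8 cm (2 s.f., last digit at the 10^-1 place).
Sum: 1225.70485 cm; keep the coarser place, 10^1.
Result: 1.23 × 10³ cm.

1.23 × 10³ cm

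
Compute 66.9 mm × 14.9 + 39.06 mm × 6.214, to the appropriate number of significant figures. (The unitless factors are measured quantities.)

66.9 × 14.9 = 996.81 → 997 mm (3 s.f., last digit at the 10^0 place).
39.06 × 6.214 = 242.71884 → 242.7 mm (4 s.f., last digit at the 10^-1 place).
Sum: 1239.52884 mm; keep the coarser place, 10^0.
Result: 1.240 × 10³ mm.

1.240 × 10³ mm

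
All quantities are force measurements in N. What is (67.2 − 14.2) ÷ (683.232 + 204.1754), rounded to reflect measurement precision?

0.0597

67.2 − 14.2 = 53.0, limited to 1 d.p. → 3 s.f.; 683.232 + 204.1754 = 887.4074, limited to 3 d.p. → 6 s.f.
Carrying full precision, 53.0 ÷ 887.4074 = 0.0597245414…; keep min(3, 6) = 3 s.f.
Rounded to 3 significant figures: 0.0597.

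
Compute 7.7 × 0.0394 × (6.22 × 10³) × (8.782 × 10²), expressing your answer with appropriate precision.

1.7 × 10⁶

7.7 × 0.0394 × (6.22 × 10³) × (8.782 × 10²) = 1657184.12552
Multiplication/division keeps the fewest significant figures: 7.7 → 2 s.f., 0.0394 → 3 s.f., 6.22 × 10³ → 3 s.f., 8.782 × 10² → 4 s.f.; limit is 2.
Rounded to 2 significant figures: 1.7 × 10⁶.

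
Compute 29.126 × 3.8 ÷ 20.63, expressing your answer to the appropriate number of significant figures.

5.4

29.126 × 3.8 ÷ 20.63 = 5.36494425594…
Multiplication/division keeps the fewest significant figures: 29.126 → 5 s.f., 3.8 → 2 s.f., 20.63 → 4 s.f.; limit is 2.
Rounded to 2 significant figures: 5.4.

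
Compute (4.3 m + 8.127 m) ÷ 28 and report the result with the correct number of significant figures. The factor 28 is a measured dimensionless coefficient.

4.3 m + 8.127 m = 12.427 m; the sum is limited to 1 decimal place (3 s.f.).
Carrying full precision, 12.427 ÷ 28 = 0.443821428571… m; 28 has 2 s.f., so the result keeps min(3, 2) = 2 s.f.
Rounded to 2 significant figures: 0.44 m.

0.44 m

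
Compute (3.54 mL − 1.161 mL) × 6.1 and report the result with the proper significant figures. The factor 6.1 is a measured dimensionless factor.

3.54 mL − 1.161 mL = 2.379 mL; the difference is limited to 2 decimal places (3 s.f.).
Carrying full precision, 2.379 × 6.1 = 14.5119 mL; 6.1 has 2 s.f., so the result keeps min(3, 2) = 2 s.f.
Rounded to 2 significant figures: 15 mL.

15 mL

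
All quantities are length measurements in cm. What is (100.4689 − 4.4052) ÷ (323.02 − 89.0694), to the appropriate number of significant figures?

100.4689 − 4.4052 = 96.0637, limited to 4 d.p. → 6 s.f.; 323.02 − 89.0694 = 233.9506, limited to 2 d.p. → 5 s.f.
Carrying full precision, 96.0637 ÷ 233.9506 = 0.410615317935…; keep min(6, 5) = 5 s.f.
Rounded to 5 significant figures: 0.41062.

0.41062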